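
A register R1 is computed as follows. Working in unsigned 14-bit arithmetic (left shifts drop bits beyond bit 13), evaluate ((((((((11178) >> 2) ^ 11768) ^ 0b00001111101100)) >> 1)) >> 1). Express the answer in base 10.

2367

11178 = 10101110101010
→ >> 2 → 00101011101010 = 2794
11768 = 10110111111000
→ ^ → 10011100010010 = 10002
0b00001111101100 = 00001111101100
→ ^ → 10010011111110 = 9470
→ >> 1 → 01001001111111 = 4735
→ >> 1 → 00100100111111 = 2367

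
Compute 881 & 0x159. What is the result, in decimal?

881 = 1101110001
0x159 = 0101011001
AND → 0101010001 = 337

337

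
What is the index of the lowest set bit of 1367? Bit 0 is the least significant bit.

1367 = 10101010111
Trailing zeros: 0, so the lowest set bit is bit 0 (value 1).

0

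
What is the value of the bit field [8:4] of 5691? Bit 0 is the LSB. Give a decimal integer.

3

v = 01011000111011
Shift right by 4: 0101100011
Mask low 5 bits: 00011 = 3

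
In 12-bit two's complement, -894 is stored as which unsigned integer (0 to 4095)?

3202

894 in 12 bits: 001101111110
Invert: 110010000001
Add 1:  110010000010 = 3202
(Check: 2^12 - 894 = 4096 - 894 = 3202.)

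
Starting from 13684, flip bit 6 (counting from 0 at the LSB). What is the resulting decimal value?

x = 0011010101110100
bit 6 is currently 1; toggle it via x ^ (1 << 6) = x ^ 64
→ 0011010100110100 = 13620

13620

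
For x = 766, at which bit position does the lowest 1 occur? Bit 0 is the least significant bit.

1

766 = 1011111110
Trailing zeros: 1, so the lowest set bit is bit 1 (value 2).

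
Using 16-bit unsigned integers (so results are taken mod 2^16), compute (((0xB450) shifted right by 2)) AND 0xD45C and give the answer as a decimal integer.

0xB450 = 1011010001010000
→ shifted right by 2 → 0010110100010100 = 11540
0xD45C = 1101010001011100
→ AND → 0000010000010100 = 1044

1044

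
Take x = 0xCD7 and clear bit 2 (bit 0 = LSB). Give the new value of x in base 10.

x = 0110011010111
bit 2 is currently 1; clear it via x & ~(1 << 2) = x & ~4
→ 0110011010011 = 3283

3283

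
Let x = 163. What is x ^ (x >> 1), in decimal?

x = 10100011 = 163
x>>1 = 01010001
XOR  = 11110010 = 242
(x ^ (x >> 1) gives the standard binary-reflected Gray code of x.)

242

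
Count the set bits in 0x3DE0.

8

0x3DE0 = 11110111100000
Count the 1s: 1 + 1 + 1 + 1 + 1 + 1 + 1 + 1 = 8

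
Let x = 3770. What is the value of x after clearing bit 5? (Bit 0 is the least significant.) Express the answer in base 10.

x = 111010111010
bit 5 is currently 1; clear it via x & ~(1 << 5) = x & ~32
→ 111010011010 = 3738

3738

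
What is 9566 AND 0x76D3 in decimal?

9298

9566 = 010010101011110
0x76D3 = 111011011010011
AND → 010010001010010 = 9298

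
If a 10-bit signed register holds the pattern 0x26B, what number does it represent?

pattern = 1001101011 (MSB is 1 ⇒ negative)
Invert: 0110010100, add 1 → 0110010101 = 405, so the value is -405.
(Equivalently: 619 - 2^10 = 619 - 1024 = -405.)

-405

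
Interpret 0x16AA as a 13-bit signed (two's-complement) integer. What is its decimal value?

pattern = 1011010101010 (MSB is 1 ⇒ negative)
Invert: 0100101010101, add 1 → 0100101010110 = 2390, so the value is -2390.
(Equivalently: 5802 - 2^13 = 5802 - 8192 = -2390.)

-2390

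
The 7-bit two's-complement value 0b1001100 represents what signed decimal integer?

pattern = 1001100 (MSB is 1 ⇒ negative)
Invert: 0110011, add 1 → 0110100 = 52, so the value is -52.
(Equivalently: 76 - 2^7 = 76 - 128 = -52.)

-52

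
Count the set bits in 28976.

28976 = 111000100110000
Count the 1s: 1 + 1 + 1 + 1 + 1 + 1 = 6

6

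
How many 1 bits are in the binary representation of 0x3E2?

6

0x3E2 = 1111100010
Count the 1s: 1 + 1 + 1 + 1 + 1 + 1 = 6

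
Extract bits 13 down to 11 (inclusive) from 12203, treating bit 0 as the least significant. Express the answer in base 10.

v = 10111110101011
Shift right by 11: 101
Mask low 3 bits: 101 = 5

5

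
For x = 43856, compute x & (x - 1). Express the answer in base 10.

43840

x = 1010101101010000 = 43856
x - 1 = 1010101101001111
AND   = 1010101101000000 = 43840
(x & (x - 1) clears the lowest set bit of x.)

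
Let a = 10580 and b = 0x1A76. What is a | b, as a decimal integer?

10580 = 10100101010100
0x1A76 = 01101001110110
 OR → 11101101110110 = 15222

15222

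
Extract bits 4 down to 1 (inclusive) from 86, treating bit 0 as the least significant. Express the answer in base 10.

11

v = 001010110
Shift right by 1: 00101011
Mask low 4 bits: 1011 = 11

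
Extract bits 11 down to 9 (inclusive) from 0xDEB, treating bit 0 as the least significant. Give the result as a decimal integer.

6

v = 110111101011
Shift right by 9: 110
Mask low 3 bits: 110 = 6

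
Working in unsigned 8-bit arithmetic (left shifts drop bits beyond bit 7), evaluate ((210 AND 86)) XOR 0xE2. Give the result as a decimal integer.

176

210 = 11010010
86 = 01010110
→ AND → 01010010 = 82
0xE2 = 11100010
→ XOR → 10110000 = 176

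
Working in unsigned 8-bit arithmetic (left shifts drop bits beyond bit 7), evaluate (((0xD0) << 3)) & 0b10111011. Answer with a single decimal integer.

128

0xD0 = 11010000
→ << 3 (mod 2^8) → 10000000 = 128
0b10111011 = 10111011
→ & → 10000000 = 128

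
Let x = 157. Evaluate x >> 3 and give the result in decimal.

19

157 = 10011101
shift right by 3 → 00010011 = 19
(equivalently, floor(157 / 8))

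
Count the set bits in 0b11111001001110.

n = 11111001001110
Count the 1s: 1 + 1 + 1 + 1 + 1 + 1 + 1 + 1 + 1 = 9

9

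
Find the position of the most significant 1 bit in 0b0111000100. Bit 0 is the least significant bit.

0b0111000100 = 111000100
The topmost 1 is at position 8 (since 2^8 = 256 ≤ 452 < 512).

8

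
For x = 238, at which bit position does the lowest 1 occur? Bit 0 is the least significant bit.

238 = 11101110
Trailing zeros: 1, so the lowest set bit is bit 1 (value 2).

1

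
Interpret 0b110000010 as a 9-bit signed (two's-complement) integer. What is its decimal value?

pattern = 110000010 (MSB is 1 ⇒ negative)
Invert: 001111101, add 1 → 001111110 = 126, so the value is -126.
(Equivalently: 386 - 2^9 = 386 - 512 = -126.)

-126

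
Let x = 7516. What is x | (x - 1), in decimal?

7519

x = 1110101011100 = 7516
x - 1 = 1110101011011
OR    = 1110101011111 = 7519
(x | (x - 1) sets all bits below the lowest set bit.)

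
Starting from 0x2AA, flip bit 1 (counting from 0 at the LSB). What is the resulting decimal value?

x = 001010101010
bit 1 is currently 1; toggle it via x ^ (1 << 1) = x ^ 2
→ 001010101000 = 680

680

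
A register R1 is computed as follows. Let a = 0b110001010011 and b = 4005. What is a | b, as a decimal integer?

4087

a = 110001010011
4005 = 111110100101
 OR → 111111110111 = 4087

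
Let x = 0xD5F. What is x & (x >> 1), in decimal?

1039

x = 110101011111 = 3423
x>>1 = 011010101111
AND  = 010000001111 = 1039
(x & (x >> 1) has a 1 wherever x has two consecutive 1 bits.)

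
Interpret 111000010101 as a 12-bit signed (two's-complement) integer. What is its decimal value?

pattern = 111000010101 (MSB is 1 ⇒ negative)
Invert: 000111101010, add 1 → 000111101011 = 491, so the value is -491.
(Equivalently: 3605 - 2^12 = 3605 - 4096 = -491.)

-491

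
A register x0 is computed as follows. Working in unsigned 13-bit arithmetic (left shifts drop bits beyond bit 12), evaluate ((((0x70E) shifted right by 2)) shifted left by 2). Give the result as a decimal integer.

1804

0x70E = 0011100001110
→ shifted right by 2 → 0000111000011 = 451
→ shifted left by 2 (mod 2^13) → 0011100001100 = 1804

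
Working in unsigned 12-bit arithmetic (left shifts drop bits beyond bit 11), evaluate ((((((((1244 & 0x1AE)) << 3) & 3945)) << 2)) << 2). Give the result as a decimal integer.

1536

1244 = 010011011100
0x1AE = 000110101110
→ & → 000010001100 = 140
→ << 3 (mod 2^12) → 010001100000 = 1120
3945 = 111101101001
→ & → 010001100000 = 1120
→ << 2 (mod 2^12) → 000110000000 = 384
→ << 2 (mod 2^12) → 011000000000 = 1536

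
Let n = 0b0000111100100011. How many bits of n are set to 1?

n = 111100100011
Count the 1s: 1 + 1 + 1 + 1 + 1 + 1 + 1 = 7

7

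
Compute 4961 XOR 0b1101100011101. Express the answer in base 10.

2172

4961 = 1001101100001
b = 1101100011101
XOR → 0100001111100 = 2172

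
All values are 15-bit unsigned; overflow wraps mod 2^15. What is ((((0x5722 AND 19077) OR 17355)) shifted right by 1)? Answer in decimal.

0x5722 = 101011100100010
19077 = 100101010000101
→ AND → 100001000000000 = 16896
17355 = 100001111001011
→ OR → 100001111001011 = 17355
→ shifted right by 1 → 010000111100101 = 8677

8677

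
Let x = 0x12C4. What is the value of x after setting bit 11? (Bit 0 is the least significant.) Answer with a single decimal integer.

6852

x = 1001011000100
bit 11 is currently 0; set it via x | (1 << 11) = x | 2048
→ 1101011000100 = 6852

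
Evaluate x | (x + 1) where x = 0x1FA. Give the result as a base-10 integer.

507

x = 111111010 = 506
x + 1 = 111111011
OR    = 111111011 = 507
(x | (x + 1) sets the lowest cleared bit.)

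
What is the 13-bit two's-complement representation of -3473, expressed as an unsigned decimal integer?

3473 in 13 bits: 0110110010001
Invert: 1001001101110
Add 1:  1001001101111 = 4719
(Check: 2^13 - 3473 = 8192 - 3473 = 4719.)

4719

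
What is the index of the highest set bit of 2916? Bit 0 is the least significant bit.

2916 = 101101100100
The topmost 1 is at position 11 (since 2^11 = 2048 ≤ 2916 < 4096).

11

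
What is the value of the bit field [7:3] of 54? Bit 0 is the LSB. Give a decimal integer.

6

v = 000110110
Shift right by 3: 000110
Mask low 5 bits: 00110 = 6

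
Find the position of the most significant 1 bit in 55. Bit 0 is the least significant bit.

55 = 110111
The topmost 1 is at position 5 (since 2^5 = 32 ≤ 55 < 64).

5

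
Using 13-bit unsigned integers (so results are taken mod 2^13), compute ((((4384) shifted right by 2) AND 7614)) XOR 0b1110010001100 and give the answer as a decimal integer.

6276

4384 = 1000100100000
→ shifted right by 2 → 0010001001000 = 1096
7614 = 1110110111110
→ AND → 0010000001000 = 1032
0b1110010001100 = 1110010001100
→ XOR → 1100010000100 = 6276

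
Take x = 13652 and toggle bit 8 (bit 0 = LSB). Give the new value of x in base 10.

13396

x = 011010101010100
bit 8 is currently 1; toggle it via x ^ (1 << 8) = x ^ 256
→ 011010001010100 = 13396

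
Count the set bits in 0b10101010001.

5

n = 10101010001
Count the 1s: 1 + 1 + 1 + 1 + 1 = 5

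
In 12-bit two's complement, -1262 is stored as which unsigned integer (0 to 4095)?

1262 in 12 bits: 010011101110
Invert: 101100010001
Add 1:  101100010010 = 2834
(Check: 2^12 - 1262 = 4096 - 1262 = 2834.)

2834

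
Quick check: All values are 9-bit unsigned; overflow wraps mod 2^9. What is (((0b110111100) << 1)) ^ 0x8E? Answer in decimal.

502

0b110111100 = 110111100
→ << 1 (mod 2^9) → 101111000 = 376
0x8E = 010001110
→ ^ → 111110110 = 502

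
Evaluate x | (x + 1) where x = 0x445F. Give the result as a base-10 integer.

x = 100010001011111 = 17503
x + 1 = 100010001100000
OR    = 100010001111111 = 17535
(x | (x + 1) sets the lowest cleared bit.)

17535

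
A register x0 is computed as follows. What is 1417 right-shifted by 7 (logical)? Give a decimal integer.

11

1417 = 10110001001
shift right by 7 → 00000001011 = 11
(equivalently, floor(1417 / 128))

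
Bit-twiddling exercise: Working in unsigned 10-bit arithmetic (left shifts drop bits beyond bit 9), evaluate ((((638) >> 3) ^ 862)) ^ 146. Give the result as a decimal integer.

899

638 = 1001111110
→ >> 3 → 0001001111 = 79
862 = 1101011110
→ ^ → 1100010001 = 785
146 = 0010010010
→ ^ → 1110000011 = 899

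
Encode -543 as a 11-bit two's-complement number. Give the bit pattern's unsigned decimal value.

1505

543 in 11 bits: 01000011111
Invert: 10111100000
Add 1:  10111100001 = 1505
(Check: 2^11 - 543 = 2048 - 543 = 1505.)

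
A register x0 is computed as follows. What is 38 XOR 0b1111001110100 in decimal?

7762

38 = 0000000100110
b = 1111001110100
XOR → 1111001010010 = 7762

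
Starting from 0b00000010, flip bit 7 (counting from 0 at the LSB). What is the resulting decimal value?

x = 00000010
bit 7 is currently 0; toggle it via x ^ (1 << 7) = x ^ 128
→ 10000010 = 130

130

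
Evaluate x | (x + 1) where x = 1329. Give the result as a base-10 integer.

x = 10100110001 = 1329
x + 1 = 10100110010
OR    = 10100110011 = 1331
(x | (x + 1) sets the lowest cleared bit.)

1331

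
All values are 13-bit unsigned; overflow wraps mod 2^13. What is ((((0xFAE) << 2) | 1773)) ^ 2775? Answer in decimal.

5162

0xFAE = 0111110101110
→ << 2 (mod 2^13) → 1111010111000 = 7864
1773 = 0011011101101
→ | → 1111011111101 = 7933
2775 = 0101011010111
→ ^ → 1010000101010 = 5162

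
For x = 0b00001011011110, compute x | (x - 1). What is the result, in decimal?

x = 1011011110 = 734
x - 1 = 1011011101
OR    = 1011011111 = 735
(x | (x - 1) sets all bits below the lowest set bit.)

735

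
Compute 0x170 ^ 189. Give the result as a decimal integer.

461

0x170 = 101110000
189 = 010111101
XOR → 111001101 = 461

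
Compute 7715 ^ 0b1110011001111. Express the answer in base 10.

7715 = 1111000100011
b = 1110011001111
XOR → 0001011101100 = 748

748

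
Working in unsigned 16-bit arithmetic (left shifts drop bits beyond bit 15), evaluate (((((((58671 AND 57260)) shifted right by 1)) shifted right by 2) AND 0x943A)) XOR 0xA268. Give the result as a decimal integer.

58671 = 1110010100101111
57260 = 1101111110101100
→ AND → 1100010100101100 = 50476
→ shifted right by 1 → 0110001010010110 = 25238
→ shifted right by 2 → 0001100010100101 = 6309
0x943A = 1001010000111010
→ AND → 0001000000100000 = 4128
0xA268 = 1010001001101000
→ XOR → 1011001001001000 = 45640

45640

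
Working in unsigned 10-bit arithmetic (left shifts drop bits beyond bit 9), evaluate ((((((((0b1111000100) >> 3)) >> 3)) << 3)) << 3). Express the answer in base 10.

0b1111000100 = 1111000100
→ >> 3 → 0001111000 = 120
→ >> 3 → 0000001111 = 15
→ << 3 (mod 2^10) → 0001111000 = 120
→ << 3 (mod 2^10) → 1111000000 = 960

960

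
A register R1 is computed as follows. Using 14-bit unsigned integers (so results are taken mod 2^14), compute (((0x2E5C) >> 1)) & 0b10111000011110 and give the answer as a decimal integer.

0x2E5C = 10111001011100
→ >> 1 → 01011100101110 = 5934
0b10111000011110 = 10111000011110
→ & → 00011000001110 = 1550

1550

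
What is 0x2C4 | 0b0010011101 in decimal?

733

0x2C4 = 1011000100
b = 0010011101
 OR → 1011011101 = 733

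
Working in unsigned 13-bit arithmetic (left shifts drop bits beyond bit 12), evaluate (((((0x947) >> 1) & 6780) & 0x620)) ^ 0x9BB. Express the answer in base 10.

2459

0x947 = 0100101000111
→ >> 1 → 0010010100011 = 1187
6780 = 1101001111100
→ & → 0000000100000 = 32
0x620 = 0011000100000
→ & → 0000000100000 = 32
0x9BB = 0100110111011
→ ^ → 0100110011011 = 2459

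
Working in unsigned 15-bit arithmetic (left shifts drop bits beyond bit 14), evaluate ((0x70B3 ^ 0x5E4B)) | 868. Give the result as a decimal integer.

12284

0x70B3 = 111000010110011
0x5E4B = 101111001001011
→ ^ → 010111011111000 = 12024
868 = 000001101100100
→ | → 010111111111100 = 12284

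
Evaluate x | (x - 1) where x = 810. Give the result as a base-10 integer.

811

x = 1100101010 = 810
x - 1 = 1100101001
OR    = 1100101011 = 811
(x | (x - 1) sets all bits below the lowest set bit.)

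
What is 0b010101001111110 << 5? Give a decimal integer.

348096

x = 0000010101001111110
shift left by 5 → 1010100111111000000 = 348096
(equivalently, 10878 × 2^5 = 10878 × 32)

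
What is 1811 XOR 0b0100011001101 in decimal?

1811 = 011100010011
b = 100011001101
XOR → 111111011110 = 4062

4062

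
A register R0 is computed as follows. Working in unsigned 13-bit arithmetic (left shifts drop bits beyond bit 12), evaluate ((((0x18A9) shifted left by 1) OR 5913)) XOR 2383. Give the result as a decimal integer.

0x18A9 = 1100010101001
→ shifted left by 1 (mod 2^13) → 1000101010010 = 4434
5913 = 1011100011001
→ OR → 1011101011011 = 5979
2383 = 0100101001111
→ XOR → 1111000010100 = 7700

7700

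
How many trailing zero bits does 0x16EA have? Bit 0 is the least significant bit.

0x16EA = 1011011101010
Trailing zeros: 1, so the lowest set bit is bit 1 (value 2).

1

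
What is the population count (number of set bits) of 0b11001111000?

n = 11001111000
Count the 1s: 1 + 1 + 1 + 1 + 1 + 1 = 6

6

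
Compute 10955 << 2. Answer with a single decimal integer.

10955 = 0010101011001011
shift left by 2 → 1010101100101100 = 43820
(equivalently, 10955 × 2^2 = 10955 × 4)

43820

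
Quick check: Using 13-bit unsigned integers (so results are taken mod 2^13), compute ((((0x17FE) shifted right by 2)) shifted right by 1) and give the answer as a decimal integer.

0x17FE = 1011111111110
→ shifted right by 2 → 0010111111111 = 1535
→ shifted right by 1 → 0001011111111 = 767

767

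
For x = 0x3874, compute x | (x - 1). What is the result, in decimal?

x = 11100001110100 = 14452
x - 1 = 11100001110011
OR    = 11100001110111 = 14455
(x | (x - 1) sets all bits below the lowest set bit.)

14455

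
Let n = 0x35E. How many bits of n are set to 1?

7

0x35E = 1101011110
Count the 1s: 1 + 1 + 1 + 1 + 1 + 1 + 1 = 7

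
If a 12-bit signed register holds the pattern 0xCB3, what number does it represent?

pattern = 110010110011 (MSB is 1 ⇒ negative)
Invert: 001101001100, add 1 → 001101001101 = 845, so the value is -845.
(Equivalently: 3251 - 2^12 = 3251 - 4096 = -845.)

-845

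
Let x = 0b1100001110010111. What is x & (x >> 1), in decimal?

x = 1100001110010111 = 50071
x>>1 = 0110000111001011
AND  = 0100000110000011 = 16771
(x & (x >> 1) has a 1 wherever x has two consecutive 1 bits.)

16771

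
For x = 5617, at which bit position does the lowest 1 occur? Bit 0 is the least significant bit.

5617 = 1010111110001
Trailing zeros: 0, so the lowest set bit is bit 0 (value 1).

0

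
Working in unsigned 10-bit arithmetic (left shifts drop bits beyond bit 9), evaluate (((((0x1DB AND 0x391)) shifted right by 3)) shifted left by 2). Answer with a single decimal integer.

200

0x1DB = 0111011011
0x391 = 1110010001
→ AND → 0110010001 = 401
→ shifted right by 3 → 0000110010 = 50
→ shifted left by 2 (mod 2^10) → 0011001000 = 200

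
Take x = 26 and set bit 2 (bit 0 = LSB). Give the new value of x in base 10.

x = 00011010
bit 2 is currently 0; set it via x | (1 << 2) = x | 4
→ 00011110 = 30

30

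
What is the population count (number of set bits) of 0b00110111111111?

n = 110111111111
Count the 1s: 1 + 1 + 1 + 1 + 1 + 1 + 1 + 1 + 1 + 1 + 1 = 11

11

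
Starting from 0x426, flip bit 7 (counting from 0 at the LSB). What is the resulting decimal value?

x = 10000100110
bit 7 is currently 0; toggle it via x ^ (1 << 7) = x ^ 128
→ 10010100110 = 1190

1190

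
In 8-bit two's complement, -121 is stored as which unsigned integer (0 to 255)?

135

121 in 8 bits: 01111001
Invert: 10000110
Add 1:  10000111 = 135
(Check: 2^8 - 121 = 256 - 121 = 135.)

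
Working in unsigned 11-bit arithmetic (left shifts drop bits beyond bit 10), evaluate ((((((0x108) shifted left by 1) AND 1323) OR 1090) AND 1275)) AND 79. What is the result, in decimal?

0x108 = 00100001000
→ shifted left by 1 (mod 2^11) → 01000010000 = 528
1323 = 10100101011
→ AND → 00000000000 = 0
1090 = 10001000010
→ OR → 10001000010 = 1090
1275 = 10011111011
→ AND → 10001000010 = 1090
79 = 00001001111
→ AND → 00001000010 = 66

66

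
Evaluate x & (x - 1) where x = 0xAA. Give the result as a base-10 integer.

x = 10101010 = 170
x - 1 = 10101001
AND   = 10101000 = 168
(x & (x - 1) clears the lowest set bit of x.)

168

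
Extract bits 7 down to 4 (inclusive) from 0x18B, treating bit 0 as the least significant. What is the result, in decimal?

v = 00110001011
Shift right by 4: 0011000
Mask low 4 bits: 1000 = 8

8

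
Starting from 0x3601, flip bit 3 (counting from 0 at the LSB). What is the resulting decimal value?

13833

x = 11011000000001
bit 3 is currently 0; toggle it via x ^ (1 << 3) = x ^ 8
→ 11011000001001 = 13833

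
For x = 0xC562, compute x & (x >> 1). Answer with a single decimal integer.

16416

x = 1100010101100010 = 50530
x>>1 = 0110001010110001
AND  = 0100000000100000 = 16416
(x & (x >> 1) has a 1 wherever x has two consecutive 1 bits.)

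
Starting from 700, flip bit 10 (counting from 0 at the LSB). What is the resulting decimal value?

x = 001010111100
bit 10 is currently 0; toggle it via x ^ (1 << 10) = x ^ 1024
→ 011010111100 = 1724

1724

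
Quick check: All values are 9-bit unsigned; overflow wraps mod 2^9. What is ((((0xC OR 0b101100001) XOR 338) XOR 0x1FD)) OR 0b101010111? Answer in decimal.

0xC = 000001100
0b101100001 = 101100001
→ OR → 101101101 = 365
338 = 101010010
→ XOR → 000111111 = 63
0x1FD = 111111101
→ XOR → 111000010 = 450
0b101010111 = 101010111
→ OR → 111010111 = 471

471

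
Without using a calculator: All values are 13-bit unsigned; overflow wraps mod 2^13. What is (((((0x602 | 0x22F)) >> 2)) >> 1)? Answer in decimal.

197

0x602 = 0011000000010
0x22F = 0001000101111
→ | → 0011000101111 = 1583
→ >> 2 → 0000110001011 = 395
→ >> 1 → 0000011000101 = 197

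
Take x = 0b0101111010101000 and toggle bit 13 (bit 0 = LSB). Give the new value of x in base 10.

32424

x = 0101111010101000
bit 13 is currently 0; toggle it via x ^ (1 << 13) = x ^ 8192
→ 0111111010101000 = 32424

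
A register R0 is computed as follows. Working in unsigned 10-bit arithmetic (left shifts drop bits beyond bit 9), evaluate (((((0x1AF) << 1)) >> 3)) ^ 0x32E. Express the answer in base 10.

0x1AF = 0110101111
→ << 1 (mod 2^10) → 1101011110 = 862
→ >> 3 → 0001101011 = 107
0x32E = 1100101110
→ ^ → 1101000101 = 837

837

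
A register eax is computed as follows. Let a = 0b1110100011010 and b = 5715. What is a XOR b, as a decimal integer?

2889

a = 1110100011010
5715 = 1011001010011
XOR → 0101101001001 = 2889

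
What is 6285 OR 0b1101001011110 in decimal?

6285 = 1100010001101
b = 1101001011110
 OR → 1101011011111 = 6879

6879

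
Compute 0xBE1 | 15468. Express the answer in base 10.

0xBE1 = 00101111100001
15468 = 11110001101100
 OR → 11111111101101 = 16365

16365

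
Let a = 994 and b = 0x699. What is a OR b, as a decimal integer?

994 = 01111100010
0x699 = 11010011001
 OR → 11111111011 = 2043

2043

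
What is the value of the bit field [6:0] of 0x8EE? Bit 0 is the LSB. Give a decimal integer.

110

v = 100011101110
Shift right by 0: 100011101110
Mask low 7 bits: 1101110 = 110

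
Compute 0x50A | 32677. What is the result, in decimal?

0x50A = 000010100001010
32677 = 111111110100101
 OR → 111111110101111 = 32687

32687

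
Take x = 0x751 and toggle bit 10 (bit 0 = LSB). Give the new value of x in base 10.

849

x = 11101010001
bit 10 is currently 1; toggle it via x ^ (1 << 10) = x ^ 1024
→ 01101010001 = 849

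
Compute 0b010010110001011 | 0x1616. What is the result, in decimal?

14239

a = 10010110001011
0x1616 = 01011000010110
 OR → 11011110011111 = 14239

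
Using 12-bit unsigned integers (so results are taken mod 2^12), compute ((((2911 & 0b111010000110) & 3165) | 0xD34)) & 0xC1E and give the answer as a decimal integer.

2911 = 101101011111
0b111010000110 = 111010000110
→ & → 101000000110 = 2566
3165 = 110001011101
→ & → 100000000100 = 2052
0xD34 = 110100110100
→ | → 110100110100 = 3380
0xC1E = 110000011110
→ & → 110000010100 = 3092

3092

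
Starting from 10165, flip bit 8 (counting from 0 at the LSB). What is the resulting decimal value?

9909

x = 10011110110101
bit 8 is currently 1; toggle it via x ^ (1 << 8) = x ^ 256
→ 10011010110101 = 9909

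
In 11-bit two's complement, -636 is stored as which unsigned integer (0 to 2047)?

1412

636 in 11 bits: 01001111100
Invert: 10110000011
Add 1:  10110000100 = 1412
(Check: 2^11 - 636 = 2048 - 636 = 1412.)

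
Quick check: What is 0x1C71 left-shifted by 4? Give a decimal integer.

116496

0x1C71 = 00001110001110001
shift left by 4 → 11100011100010000 = 116496
(equivalently, 7281 × 2^4 = 7281 × 16)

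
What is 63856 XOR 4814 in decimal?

60350

63856 = 1111100101110000
4814 = 0001001011001110
XOR → 1110101110111110 = 60350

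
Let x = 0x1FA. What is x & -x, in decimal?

2

x = 111111010 = 506
-x (two's complement) = …000000110
AND   = 000000010 = 2
(x & -x isolates the lowest set bit of x.)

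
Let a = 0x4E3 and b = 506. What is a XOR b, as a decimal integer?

0x4E3 = 10011100011
506 = 00111111010
XOR → 10100011001 = 1305

1305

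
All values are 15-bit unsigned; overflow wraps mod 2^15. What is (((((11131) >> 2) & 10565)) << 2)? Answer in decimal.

8464

11131 = 010101101111011
→ >> 2 → 000101011011110 = 2782
10565 = 010100101000101
→ & → 000100001000100 = 2116
→ << 2 (mod 2^15) → 010000100010000 = 8464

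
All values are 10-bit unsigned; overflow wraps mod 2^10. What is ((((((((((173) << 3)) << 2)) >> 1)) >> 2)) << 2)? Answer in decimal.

208

173 = 0010101101
→ << 3 (mod 2^10) → 0101101000 = 360
→ << 2 (mod 2^10) → 0110100000 = 416
→ >> 1 → 0011010000 = 208
→ >> 2 → 0000110100 = 52
→ << 2 (mod 2^10) → 0011010000 = 208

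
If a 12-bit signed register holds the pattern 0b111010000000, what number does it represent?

pattern = 111010000000 (MSB is 1 ⇒ negative)
Invert: 000101111111, add 1 → 000110000000 = 384, so the value is -384.
(Equivalently: 3712 - 2^12 = 3712 - 4096 = -384.)

-384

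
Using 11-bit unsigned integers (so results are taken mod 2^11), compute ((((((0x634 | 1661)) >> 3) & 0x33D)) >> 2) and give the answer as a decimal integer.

0x634 = 11000110100
1661 = 11001111101
→ | → 11001111101 = 1661
→ >> 3 → 00011001111 = 207
0x33D = 01100111101
→ & → 00000001101 = 13
→ >> 2 → 00000000011 = 3

3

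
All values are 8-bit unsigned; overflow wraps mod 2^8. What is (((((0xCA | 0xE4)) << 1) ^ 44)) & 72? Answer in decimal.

0xCA = 11001010
0xE4 = 11100100
→ | → 11101110 = 238
→ << 1 (mod 2^8) → 11011100 = 220
44 = 00101100
→ ^ → 11110000 = 240
72 = 01001000
→ & → 01000000 = 64

64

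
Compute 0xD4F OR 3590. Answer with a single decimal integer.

0xD4F = 110101001111
3590 = 111000000110
 OR → 111101001111 = 3919

3919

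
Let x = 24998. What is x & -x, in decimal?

x = 110000110100110 = 24998
-x (two's complement) = …001111001011010
AND   = 000000000000010 = 2
(x & -x isolates the lowest set bit of x.)

2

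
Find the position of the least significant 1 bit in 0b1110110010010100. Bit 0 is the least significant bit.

2

0b1110110010010100 = 1110110010010100
Trailing zeros: 2, so the lowest set bit is bit 2 (value 4).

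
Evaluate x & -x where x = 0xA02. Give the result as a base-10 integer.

2

x = 101000000010 = 2562
-x (two's complement) = …010111111110
AND   = 000000000010 = 2
(x & -x isolates the lowest set bit of x.)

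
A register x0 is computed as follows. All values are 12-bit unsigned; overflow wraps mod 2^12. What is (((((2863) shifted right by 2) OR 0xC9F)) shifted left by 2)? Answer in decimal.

2863 = 101100101111
→ shifted right by 2 → 001011001011 = 715
0xC9F = 110010011111
→ OR → 111011011111 = 3807
→ shifted left by 2 (mod 2^12) → 101101111100 = 2940

2940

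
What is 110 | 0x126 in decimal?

110 = 001101110
0x126 = 100100110
 OR → 101101110 = 366

366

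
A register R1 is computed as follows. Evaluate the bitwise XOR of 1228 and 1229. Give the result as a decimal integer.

1

1228 = 10011001100
1229 = 10011001101
XOR → 00000000001 = 1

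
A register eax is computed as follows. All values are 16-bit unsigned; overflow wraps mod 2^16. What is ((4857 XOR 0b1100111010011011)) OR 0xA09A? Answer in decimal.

64762

4857 = 0001001011111001
0b1100111010011011 = 1100111010011011
→ XOR → 1101110001100010 = 56418
0xA09A = 1010000010011010
→ OR → 1111110011111010 = 64762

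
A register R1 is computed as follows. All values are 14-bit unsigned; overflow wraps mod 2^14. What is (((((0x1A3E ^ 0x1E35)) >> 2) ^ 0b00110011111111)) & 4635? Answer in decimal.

0x1A3E = 01101000111110
0x1E35 = 01111000110101
→ ^ → 00010000001011 = 1035
→ >> 2 → 00000100000010 = 258
0b00110011111111 = 00110011111111
→ ^ → 00110111111101 = 3581
4635 = 01001000011011
→ & → 00000000011001 = 25

25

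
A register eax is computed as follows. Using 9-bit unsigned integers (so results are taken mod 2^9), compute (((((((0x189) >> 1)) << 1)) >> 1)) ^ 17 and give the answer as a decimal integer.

213

0x189 = 110001001
→ >> 1 → 011000100 = 196
→ << 1 (mod 2^9) → 110001000 = 392
→ >> 1 → 011000100 = 196
17 = 000010001
→ ^ → 011010101 = 213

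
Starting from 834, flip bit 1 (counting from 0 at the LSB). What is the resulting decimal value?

x = 1101000010
bit 1 is currently 1; toggle it via x ^ (1 << 1) = x ^ 2
→ 1101000000 = 832

832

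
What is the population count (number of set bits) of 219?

219 = 11011011
Count the 1s: 1 + 1 + 1 + 1 + 1 + 1 = 6

6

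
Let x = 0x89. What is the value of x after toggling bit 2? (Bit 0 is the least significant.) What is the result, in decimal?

x = 0010001001
bit 2 is currently 0; toggle it via x ^ (1 << 2) = x ^ 4
→ 0010001101 = 141

141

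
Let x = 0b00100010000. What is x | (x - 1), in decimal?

287

x = 100010000 = 272
x - 1 = 100001111
OR    = 100011111 = 287
(x | (x - 1) sets all bits below the lowest set bit.)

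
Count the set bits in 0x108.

0x108 = 100001000
Count the 1s: 1 + 1 = 2

2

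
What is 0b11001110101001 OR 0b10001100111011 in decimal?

13243

a = 11001110101001
b = 10001100111011
 OR → 11001110111011 = 13243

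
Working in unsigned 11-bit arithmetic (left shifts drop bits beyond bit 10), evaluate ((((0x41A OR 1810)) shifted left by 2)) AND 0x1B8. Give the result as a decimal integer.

40

0x41A = 10000011010
1810 = 11100010010
→ OR → 11100011010 = 1818
→ shifted left by 2 (mod 2^11) → 10001101000 = 1128
0x1B8 = 00110111000
→ AND → 00000101000 = 40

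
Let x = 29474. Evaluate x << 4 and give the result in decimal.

471584

29474 = 0000111001100100010
shift left by 4 → 1110011001000100000 = 471584
(equivalently, 29474 × 2^4 = 29474 × 16)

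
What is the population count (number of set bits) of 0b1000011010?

n = 1000011010
Count the 1s: 1 + 1 + 1 + 1 = 4

4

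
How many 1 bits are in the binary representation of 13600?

13600 = 11010100100000
Count the 1s: 1 + 1 + 1 + 1 + 1 = 5

5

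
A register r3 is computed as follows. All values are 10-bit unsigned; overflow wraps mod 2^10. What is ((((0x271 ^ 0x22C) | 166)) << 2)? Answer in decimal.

0x271 = 1001110001
0x22C = 1000101100
→ ^ → 0001011101 = 93
166 = 0010100110
→ | → 0011111111 = 255
→ << 2 (mod 2^10) → 1111111100 = 1020

1020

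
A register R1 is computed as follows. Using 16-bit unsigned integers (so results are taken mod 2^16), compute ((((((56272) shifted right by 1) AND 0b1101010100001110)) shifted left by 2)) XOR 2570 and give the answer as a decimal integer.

56272 = 1101101111010000
→ shifted right by 1 → 0110110111101000 = 28136
0b1101010100001110 = 1101010100001110
→ AND → 0100010100001000 = 17672
→ shifted left by 2 (mod 2^16) → 0001010000100000 = 5152
2570 = 0000101000001010
→ XOR → 0001111000101010 = 7722

7722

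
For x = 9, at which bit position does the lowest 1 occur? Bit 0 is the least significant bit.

9 = 1001
Trailing zeros: 0, so the lowest set bit is bit 0 (value 1).

0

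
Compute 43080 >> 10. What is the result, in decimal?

43080 = 1010100001001000
shift right by 10 → 0000000000101010 = 42
(equivalently, floor(43080 / 1024))

42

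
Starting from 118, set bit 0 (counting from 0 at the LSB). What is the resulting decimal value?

x = 000001110110
bit 0 is currently 0; set it via x | (1 << 0) = x | 1
→ 000001110111 = 119

119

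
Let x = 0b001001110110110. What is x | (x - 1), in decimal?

x = 1001110110110 = 5046
x - 1 = 1001110110101
OR    = 1001110110111 = 5047
(x | (x - 1) sets all bits below the lowest set bit.)

5047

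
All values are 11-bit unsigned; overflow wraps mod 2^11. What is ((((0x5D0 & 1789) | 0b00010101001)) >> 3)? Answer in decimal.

159

0x5D0 = 10111010000
1789 = 11011111101
→ & → 10011010000 = 1232
0b00010101001 = 00010101001
→ | → 10011111001 = 1273
→ >> 3 → 00010011111 = 159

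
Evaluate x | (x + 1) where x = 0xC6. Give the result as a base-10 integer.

x = 11000110 = 198
x + 1 = 11000111
OR    = 11000111 = 199
(x | (x + 1) sets the lowest cleared bit.)

199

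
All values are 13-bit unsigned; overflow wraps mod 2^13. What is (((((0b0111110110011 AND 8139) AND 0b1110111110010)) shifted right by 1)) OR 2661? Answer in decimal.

3813

0b0111110110011 = 0111110110011
8139 = 1111111001011
→ AND → 0111110000011 = 3971
0b1110111110010 = 1110111110010
→ AND → 0110110000010 = 3458
→ shifted right by 1 → 0011011000001 = 1729
2661 = 0101001100101
→ OR → 0111011100101 = 3813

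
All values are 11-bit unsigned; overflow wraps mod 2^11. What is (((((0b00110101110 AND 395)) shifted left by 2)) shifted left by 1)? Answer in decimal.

0b00110101110 = 00110101110
395 = 00110001011
→ AND → 00110001010 = 394
→ shifted left by 2 (mod 2^11) → 11000101000 = 1576
→ shifted left by 1 (mod 2^11) → 10001010000 = 1104

1104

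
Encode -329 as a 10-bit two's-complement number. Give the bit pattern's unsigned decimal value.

695

329 in 10 bits: 0101001001
Invert: 1010110110
Add 1:  1010110111 = 695
(Check: 2^10 - 329 = 1024 - 329 = 695.)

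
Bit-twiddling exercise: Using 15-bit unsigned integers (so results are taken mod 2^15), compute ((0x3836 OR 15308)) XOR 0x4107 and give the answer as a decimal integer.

31481

0x3836 = 011100000110110
15308 = 011101111001100
→ OR → 011101111111110 = 15358
0x4107 = 100000100000111
→ XOR → 111101011111001 = 31481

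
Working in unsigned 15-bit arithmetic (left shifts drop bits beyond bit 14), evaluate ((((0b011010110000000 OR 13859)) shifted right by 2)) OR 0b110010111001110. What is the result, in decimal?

28142

0b011010110000000 = 011010110000000
13859 = 011011000100011
→ OR → 011011110100011 = 14243
→ shifted right by 2 → 000110111101000 = 3560
0b110010111001110 = 110010111001110
→ OR → 110110111101110 = 28142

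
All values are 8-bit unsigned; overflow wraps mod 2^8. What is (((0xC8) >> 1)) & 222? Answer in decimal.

0xC8 = 11001000
→ >> 1 → 01100100 = 100
222 = 11011110
→ & → 01000100 = 68

68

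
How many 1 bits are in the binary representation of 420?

4

420 = 110100100
Count the 1s: 1 + 1 + 1 + 1 = 4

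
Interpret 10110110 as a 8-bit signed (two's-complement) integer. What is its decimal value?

-74

pattern = 10110110 (MSB is 1 ⇒ negative)
Invert: 01001001, add 1 → 01001010 = 74, so the value is -74.
(Equivalently: 182 - 2^8 = 182 - 256 = -74.)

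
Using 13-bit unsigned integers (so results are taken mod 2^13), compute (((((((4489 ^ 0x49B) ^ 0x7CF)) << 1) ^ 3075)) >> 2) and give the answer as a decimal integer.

4489 = 1000110001001
0x49B = 0010010011011
→ ^ → 1010100010010 = 5394
0x7CF = 0011111001111
→ ^ → 1001011011101 = 4829
→ << 1 (mod 2^13) → 0010110111010 = 1466
3075 = 0110000000011
→ ^ → 0100110111001 = 2489
→ >> 2 → 0001001101110 = 622

622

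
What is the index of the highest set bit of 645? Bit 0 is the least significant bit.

645 = 1010000101
The topmost 1 is at position 9 (since 2^9 = 512 ≤ 645 < 1024).

9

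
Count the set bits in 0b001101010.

4

n = 1101010
Count the 1s: 1 + 1 + 1 + 1 = 4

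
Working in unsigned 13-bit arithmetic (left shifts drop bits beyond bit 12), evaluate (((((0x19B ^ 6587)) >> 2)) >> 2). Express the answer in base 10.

386

0x19B = 0000110011011
6587 = 1100110111011
→ ^ → 1100000100000 = 6176
→ >> 2 → 0011000001000 = 1544
→ >> 2 → 0000110000010 = 386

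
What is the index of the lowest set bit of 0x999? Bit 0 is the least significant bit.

0x999 = 100110011001
Trailing zeros: 0, so the lowest set bit is bit 0 (value 1).

0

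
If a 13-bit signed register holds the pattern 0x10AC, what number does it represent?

-3924

pattern = 1000010101100 (MSB is 1 ⇒ negative)
Invert: 0111101010011, add 1 → 0111101010100 = 3924, so the value is -3924.
(Equivalently: 4268 - 2^13 = 4268 - 8192 = -3924.)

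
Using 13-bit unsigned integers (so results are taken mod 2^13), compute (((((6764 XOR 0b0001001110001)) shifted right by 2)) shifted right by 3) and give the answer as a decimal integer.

6764 = 1101001101100
0b0001001110001 = 0001001110001
→ XOR → 1100000011101 = 6173
→ shifted right by 2 → 0011000000111 = 1543
→ shifted right by 3 → 0000011000000 = 192

192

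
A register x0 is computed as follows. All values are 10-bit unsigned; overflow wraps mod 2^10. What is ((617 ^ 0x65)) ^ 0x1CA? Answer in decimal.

966

617 = 1001101001
0x65 = 0001100101
→ ^ → 1000001100 = 524
0x1CA = 0111001010
→ ^ → 1111000110 = 966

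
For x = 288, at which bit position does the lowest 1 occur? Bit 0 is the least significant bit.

5

288 = 100100000
Trailing zeros: 5, so the lowest set bit is bit 5 (value 32).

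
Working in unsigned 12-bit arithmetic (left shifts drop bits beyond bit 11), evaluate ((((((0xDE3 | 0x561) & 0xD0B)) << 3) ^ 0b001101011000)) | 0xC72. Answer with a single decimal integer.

3954

0xDE3 = 110111100011
0x561 = 010101100001
→ | → 110111100011 = 3555
0xD0B = 110100001011
→ & → 110100000011 = 3331
→ << 3 (mod 2^12) → 100000011000 = 2072
0b001101011000 = 001101011000
→ ^ → 101101000000 = 2880
0xC72 = 110001110010
→ | → 111101110010 = 3954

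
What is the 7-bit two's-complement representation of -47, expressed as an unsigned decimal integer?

81

47 in 7 bits: 0101111
Invert: 1010000
Add 1:  1010001 = 81
(Check: 2^7 - 47 = 128 - 47 = 81.)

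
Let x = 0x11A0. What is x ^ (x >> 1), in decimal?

x = 1000110100000 = 4512
x>>1 = 0100011010000
XOR  = 1100101110000 = 6512
(x ^ (x >> 1) gives the standard binary-reflected Gray code of x.)

6512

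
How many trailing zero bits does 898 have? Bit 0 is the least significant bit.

898 = 1110000010
Trailing zeros: 1, so the lowest set bit is bit 1 (value 2).

1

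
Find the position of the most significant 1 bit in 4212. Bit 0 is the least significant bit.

4212 = 1000001110100
The topmost 1 is at position 12 (since 2^12 = 4096 ≤ 4212 < 8192).

12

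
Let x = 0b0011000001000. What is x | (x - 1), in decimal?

x = 11000001000 = 1544
x - 1 = 11000000111
OR    = 11000001111 = 1551
(x | (x - 1) sets all bits below the lowest set bit.)

1551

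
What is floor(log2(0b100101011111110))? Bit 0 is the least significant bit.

0b100101011111110 = 100101011111110
The topmost 1 is at position 14 (since 2^14 = 16384 ≤ 19198 < 32768).

14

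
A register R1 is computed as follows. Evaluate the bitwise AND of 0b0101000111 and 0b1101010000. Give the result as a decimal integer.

a = 0101000111
b = 1101010000
AND → 0101000000 = 320

320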